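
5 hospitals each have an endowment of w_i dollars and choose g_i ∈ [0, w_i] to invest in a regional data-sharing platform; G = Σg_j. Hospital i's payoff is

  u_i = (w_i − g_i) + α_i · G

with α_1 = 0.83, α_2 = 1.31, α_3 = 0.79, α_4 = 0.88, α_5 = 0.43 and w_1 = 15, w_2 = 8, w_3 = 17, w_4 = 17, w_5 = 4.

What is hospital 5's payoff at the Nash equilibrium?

7.44

∂u_i/∂g_i = α_i − 1, so hospital i contributes w_i if α_i > 1, else 0.
α_i > 1 for i ∈ {2}; NE contributions (0, 8, 0, 0, 0), G = 8.
u_5 = (4 − 0) + 0.43·8 = 7.44.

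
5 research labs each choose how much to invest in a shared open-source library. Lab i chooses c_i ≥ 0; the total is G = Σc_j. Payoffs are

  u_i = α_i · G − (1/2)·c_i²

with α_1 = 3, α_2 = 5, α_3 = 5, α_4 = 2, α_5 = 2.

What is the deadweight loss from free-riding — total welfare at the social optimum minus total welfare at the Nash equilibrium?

467

Lab i's FOC: ∂u_i/∂c_i = α_i − c_i = 0, so c_i* = α_i.
NE contributions = (3, 5, 5, 2, 2); G = 17.
W^NE = (Σα)·G − ½Σα_i² = 17² − ½·67 = 255.5.
Planner sets c_i = Σα_j = 17 for every i, so G^SO = 5·17 = 85.
W^SO = (Σα)·G^SO − ½·5·(Σα)² = (5/2)·17² = 722.5.
Deadweight loss = W^SO − W^NE = 467.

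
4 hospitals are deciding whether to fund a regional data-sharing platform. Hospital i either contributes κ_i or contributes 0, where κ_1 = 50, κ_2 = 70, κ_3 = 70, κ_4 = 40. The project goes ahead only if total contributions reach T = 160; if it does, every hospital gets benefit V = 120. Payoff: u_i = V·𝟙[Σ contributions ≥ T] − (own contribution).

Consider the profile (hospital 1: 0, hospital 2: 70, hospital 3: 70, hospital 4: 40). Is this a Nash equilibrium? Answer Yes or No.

Total = 180 ≥ 160: provided.
Hospital 1 (pledges 0, payoff 120): pledging 50 → total 230, payoff 70. No gain.
Hospital 2 (pledges 70, payoff 50): dropping to 0 → total 110, payoff 0. No gain.
Hospital 3 (pledges 70, payoff 50): dropping to 0 → total 110, payoff 0. No gain.
Hospital 4 (pledges 40, payoff 80): dropping to 0 → total 140, payoff 0. No gain.

Yes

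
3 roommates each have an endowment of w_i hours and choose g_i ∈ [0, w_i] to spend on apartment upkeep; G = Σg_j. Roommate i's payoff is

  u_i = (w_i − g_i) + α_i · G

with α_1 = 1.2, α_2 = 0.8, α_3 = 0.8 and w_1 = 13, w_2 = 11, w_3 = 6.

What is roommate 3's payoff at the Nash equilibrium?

16.4

∂u_i/∂g_i = α_i − 1, so roommate i contributes w_i if α_i > 1, else 0.
α_i > 1 for i ∈ {1}; NE contributions (13, 0, 0), G = 13.
u_3 = (6 − 0) + 0.8·13 = 16.4.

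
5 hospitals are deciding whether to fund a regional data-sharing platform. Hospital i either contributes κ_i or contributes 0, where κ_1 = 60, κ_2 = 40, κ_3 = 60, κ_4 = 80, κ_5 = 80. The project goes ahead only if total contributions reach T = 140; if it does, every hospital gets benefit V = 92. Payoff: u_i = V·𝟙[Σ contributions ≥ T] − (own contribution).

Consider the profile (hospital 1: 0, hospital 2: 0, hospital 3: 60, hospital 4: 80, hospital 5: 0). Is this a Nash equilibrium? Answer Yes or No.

Total = 140 ≥ 140: provided.
Hospital 1 (pledges 0, payoff 92): pledging 60 → total 200, payoff 32. No gain.
Hospital 2 (pledges 0, payoff 92): pledging 40 → total 180, payoff 52. No gain.
Hospital 3 (pledges 60, payoff 32): dropping to 0 → total 80, payoff 0. No gain.
Hospital 4 (pledges 80, payoff 12): dropping to 0 → total 60, payoff 0. No gain.
Hospital 5 (pledges 0, payoff 92): pledging 80 → total 220, payoff 12. No gain.

Yes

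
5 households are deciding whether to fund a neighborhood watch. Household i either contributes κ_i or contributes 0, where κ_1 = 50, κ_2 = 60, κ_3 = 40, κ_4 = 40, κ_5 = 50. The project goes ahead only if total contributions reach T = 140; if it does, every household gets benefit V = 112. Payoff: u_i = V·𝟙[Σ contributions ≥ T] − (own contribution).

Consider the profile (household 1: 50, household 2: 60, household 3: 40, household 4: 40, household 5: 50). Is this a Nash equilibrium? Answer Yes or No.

Total = 240 ≥ 140: provided.
Household 1 (pledges 50, payoff 62): dropping to 0 → total 190, payoff 112. Profitable deviation.

No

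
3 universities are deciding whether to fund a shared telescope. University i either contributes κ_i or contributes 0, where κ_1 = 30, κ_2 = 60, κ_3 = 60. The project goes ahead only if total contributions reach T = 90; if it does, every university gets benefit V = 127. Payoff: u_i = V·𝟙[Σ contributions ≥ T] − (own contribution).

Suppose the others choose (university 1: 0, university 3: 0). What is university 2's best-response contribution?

Others' total = 0. Even contributing 60 gives 60 < 90: no benefit either way.
Best response: 0.

0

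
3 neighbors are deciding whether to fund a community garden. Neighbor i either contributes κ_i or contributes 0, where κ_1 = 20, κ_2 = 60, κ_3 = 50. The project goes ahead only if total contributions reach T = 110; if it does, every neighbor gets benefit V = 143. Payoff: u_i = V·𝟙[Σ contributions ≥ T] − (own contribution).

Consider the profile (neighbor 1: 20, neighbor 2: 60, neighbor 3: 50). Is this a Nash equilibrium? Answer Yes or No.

No

Total = 130 ≥ 110: provided.
Neighbor 1 (pledges 20, payoff 123): dropping to 0 → total 110, payoff 143. Profitable deviation.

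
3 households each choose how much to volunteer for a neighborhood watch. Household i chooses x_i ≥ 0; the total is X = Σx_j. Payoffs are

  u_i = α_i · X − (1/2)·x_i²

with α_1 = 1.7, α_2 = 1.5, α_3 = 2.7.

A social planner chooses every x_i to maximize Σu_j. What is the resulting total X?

Planner FOC: ∂(Σu_j)/∂x_i = (Σα_j) − x_i = 0, so x_i^SO = Σα_j = 5.9 for every i; X^SO = 17.7.

17.7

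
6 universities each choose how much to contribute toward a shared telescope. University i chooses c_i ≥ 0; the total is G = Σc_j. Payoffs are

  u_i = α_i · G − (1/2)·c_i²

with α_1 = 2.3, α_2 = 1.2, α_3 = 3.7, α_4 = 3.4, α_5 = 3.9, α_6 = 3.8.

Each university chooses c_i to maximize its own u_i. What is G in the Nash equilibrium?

18.3

University i's FOC: ∂u_i/∂c_i = α_i − c_i = 0, so c_i* = α_i.
NE contributions = (2.3, 1.2, 3.7, 3.4, 3.9, 3.8); G = 18.3.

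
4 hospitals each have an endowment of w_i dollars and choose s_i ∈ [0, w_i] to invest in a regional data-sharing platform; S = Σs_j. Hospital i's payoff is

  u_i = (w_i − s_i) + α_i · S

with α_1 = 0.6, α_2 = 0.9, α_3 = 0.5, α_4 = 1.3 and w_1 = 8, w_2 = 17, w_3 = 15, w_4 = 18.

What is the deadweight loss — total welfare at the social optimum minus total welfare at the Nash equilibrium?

92

∂u_i/∂s_i = α_i − 1, so hospital i contributes w_i if α_i > 1, else 0.
α_i > 1 for i ∈ {4}; NE contributions (0, 0, 0, 18), S = 18.
W^NE = Σw_i − S^NE + (Σα_i)·S^NE = 58 + 2.3·18 = 99.4.
Planner: ∂(Σu_j)/∂s_i = Σα_j − 1 = 2.3 > 0, so everyone contributes w_i; S^SO = 58, W^SO = 58 + 2.3·58 = 191.4.
Deadweight loss = 92.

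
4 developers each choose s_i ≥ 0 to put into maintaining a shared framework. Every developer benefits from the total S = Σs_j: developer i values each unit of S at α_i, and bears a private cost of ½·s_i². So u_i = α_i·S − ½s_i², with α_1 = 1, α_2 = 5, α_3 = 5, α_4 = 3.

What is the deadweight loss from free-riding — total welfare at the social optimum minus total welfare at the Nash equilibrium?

Developer i's FOC: ∂u_i/∂s_i = α_i − s_i = 0, so s_i* = α_i.
NE contributions = (1, 5, 5, 3); S = 14.
W^NE = (Σα)·S − ½Σα_i² = 14² − ½·60 = 166.
Planner sets s_i = Σα_j = 14 for every i, so S^SO = 4·14 = 56.
W^SO = (Σα)·S^SO − ½·4·(Σα)² = (4/2)·14² = 392.
Deadweight loss = W^SO − W^NE = 226.

226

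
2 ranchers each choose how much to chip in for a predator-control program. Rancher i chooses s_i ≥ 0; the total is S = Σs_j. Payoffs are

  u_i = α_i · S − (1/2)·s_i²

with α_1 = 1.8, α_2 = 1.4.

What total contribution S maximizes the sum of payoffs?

6.4

Planner FOC: ∂(Σu_j)/∂s_i = (Σα_j) − s_i = 0, so s_i^SO = Σα_j = 3.2 for every i; S^SO = 6.4.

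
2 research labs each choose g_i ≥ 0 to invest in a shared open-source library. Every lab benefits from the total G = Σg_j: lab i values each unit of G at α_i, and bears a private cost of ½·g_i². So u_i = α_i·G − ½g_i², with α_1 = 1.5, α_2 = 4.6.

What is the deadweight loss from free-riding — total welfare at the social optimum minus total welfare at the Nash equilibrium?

11.705

Lab i's FOC: ∂u_i/∂g_i = α_i − g_i = 0, so g_i* = α_i.
NE contributions = (1.5, 4.6); G = 6.1.
W^NE = (Σα)·G − ½Σα_i² = 6.1² − ½·23.41 = 25.505.
Planner sets g_i = Σα_j = 6.1 for every i, so G^SO = 2·6.1 = 12.2.
W^SO = (Σα)·G^SO − ½·2·(Σα)² = (2/2)·6.1² = 37.21.
Deadweight loss = W^SO − W^NE = 11.705.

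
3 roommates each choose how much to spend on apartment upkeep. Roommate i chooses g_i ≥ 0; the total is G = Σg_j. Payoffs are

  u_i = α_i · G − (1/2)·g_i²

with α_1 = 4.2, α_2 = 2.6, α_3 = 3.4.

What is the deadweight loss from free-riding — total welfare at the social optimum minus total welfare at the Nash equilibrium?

Roommate i's FOC: ∂u_i/∂g_i = α_i − g_i = 0, so g_i* = α_i.
NE contributions = (4.2, 2.6, 3.4); G = 10.2.
W^NE = (Σα)·G − ½Σα_i² = 10.2² − ½·35.96 = 86.06.
Planner sets g_i = Σα_j = 10.2 for every i, so G^SO = 3·10.2 = 30.6.
W^SO = (Σα)·G^SO − ½·3·(Σα)² = (3/2)·10.2² = 156.06.
Deadweight loss = W^SO − W^NE = 70.

70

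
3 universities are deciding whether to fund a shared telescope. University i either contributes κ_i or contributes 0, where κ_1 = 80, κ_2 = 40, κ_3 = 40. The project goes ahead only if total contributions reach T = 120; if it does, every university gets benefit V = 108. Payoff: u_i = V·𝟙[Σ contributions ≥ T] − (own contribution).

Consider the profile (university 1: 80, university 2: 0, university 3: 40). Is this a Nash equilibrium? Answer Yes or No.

Yes

Total = 120 ≥ 120: provided.
University 1 (pledges 80, payoff 28): dropping to 0 → total 40, payoff 0. No gain.
University 2 (pledges 0, payoff 108): pledging 40 → total 160, payoff 68. No gain.
University 3 (pledges 40, payoff 68): dropping to 0 → total 80, payoff 0. No gain.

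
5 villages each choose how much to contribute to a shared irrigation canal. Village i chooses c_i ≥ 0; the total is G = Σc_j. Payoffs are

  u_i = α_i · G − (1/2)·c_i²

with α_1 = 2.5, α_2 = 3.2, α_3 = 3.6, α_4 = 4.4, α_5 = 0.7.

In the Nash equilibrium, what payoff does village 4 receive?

Village i's FOC: ∂u_i/∂c_i = α_i − c_i = 0, so c_i* = α_i.
NE contributions = (2.5, 3.2, 3.6, 4.4, 0.7); G = 14.4.
u_4 = α_4·G − ½·(c_4)² = 4.4·14.4 − ½·4.4² = 53.68.

53.68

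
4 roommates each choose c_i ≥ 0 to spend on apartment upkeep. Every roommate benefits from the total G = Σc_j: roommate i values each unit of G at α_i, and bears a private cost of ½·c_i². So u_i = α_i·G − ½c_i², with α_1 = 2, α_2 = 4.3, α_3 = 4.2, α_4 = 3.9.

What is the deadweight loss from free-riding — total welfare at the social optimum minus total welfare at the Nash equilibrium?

Roommate i's FOC: ∂u_i/∂c_i = α_i − c_i = 0, so c_i* = α_i.
NE contributions = (2, 4.3, 4.2, 3.9); G = 14.4.
W^NE = (Σα)·G − ½Σα_i² = 14.4² − ½·55.34 = 179.69.
Planner sets c_i = Σα_j = 14.4 for every i, so G^SO = 4·14.4 = 57.6.
W^SO = (Σα)·G^SO − ½·4·(Σα)² = (4/2)·14.4² = 414.72.
Deadweight loss = W^SO − W^NE = 235.03.

235.03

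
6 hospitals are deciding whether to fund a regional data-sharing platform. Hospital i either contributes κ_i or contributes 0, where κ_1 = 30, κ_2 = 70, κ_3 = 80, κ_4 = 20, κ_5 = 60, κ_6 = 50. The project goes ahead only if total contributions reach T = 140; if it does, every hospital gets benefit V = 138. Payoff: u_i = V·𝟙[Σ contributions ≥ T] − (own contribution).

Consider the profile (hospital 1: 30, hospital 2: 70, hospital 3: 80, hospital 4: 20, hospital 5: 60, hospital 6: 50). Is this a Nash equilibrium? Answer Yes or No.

No

Total = 310 ≥ 140: provided.
Hospital 1 (pledges 30, payoff 108): dropping to 0 → total 280, payoff 138. Profitable deviation.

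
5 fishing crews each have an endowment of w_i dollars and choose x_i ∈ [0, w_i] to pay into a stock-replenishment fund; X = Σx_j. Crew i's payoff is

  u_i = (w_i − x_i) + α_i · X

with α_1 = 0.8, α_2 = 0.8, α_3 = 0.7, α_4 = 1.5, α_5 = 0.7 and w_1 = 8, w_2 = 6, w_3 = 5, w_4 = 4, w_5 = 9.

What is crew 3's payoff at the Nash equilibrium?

7.8

∂u_i/∂x_i = α_i − 1, so crew i contributes w_i if α_i > 1, else 0.
α_i > 1 for i ∈ {4}; NE contributions (0, 0, 0, 4, 0), X = 4.
u_3 = (5 − 0) + 0.7·4 = 7.8.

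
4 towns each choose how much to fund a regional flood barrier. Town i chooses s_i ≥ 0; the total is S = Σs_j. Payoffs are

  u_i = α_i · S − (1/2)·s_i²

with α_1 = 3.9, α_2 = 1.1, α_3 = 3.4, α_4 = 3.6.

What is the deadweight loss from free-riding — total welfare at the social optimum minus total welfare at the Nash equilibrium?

164.47

Town i's FOC: ∂u_i/∂s_i = α_i − s_i = 0, so s_i* = α_i.
NE contributions = (3.9, 1.1, 3.4, 3.6); S = 12.
W^NE = (Σα)·S − ½Σα_i² = 12² − ½·40.94 = 123.53.
Planner sets s_i = Σα_j = 12 for every i, so S^SO = 4·12 = 48.
W^SO = (Σα)·S^SO − ½·4·(Σα)² = (4/2)·12² = 288.
Deadweight loss = W^SO − W^NE = 164.47.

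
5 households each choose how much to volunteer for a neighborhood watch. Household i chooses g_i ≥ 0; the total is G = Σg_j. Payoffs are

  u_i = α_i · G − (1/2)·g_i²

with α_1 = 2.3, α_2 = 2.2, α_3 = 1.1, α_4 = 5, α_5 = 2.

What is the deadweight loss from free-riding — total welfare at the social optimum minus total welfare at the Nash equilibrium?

Household i's FOC: ∂u_i/∂g_i = α_i − g_i = 0, so g_i* = α_i.
NE contributions = (2.3, 2.2, 1.1, 5, 2); G = 12.6.
W^NE = (Σα)·G − ½Σα_i² = 12.6² − ½·40.34 = 138.59.
Planner sets g_i = Σα_j = 12.6 for every i, so G^SO = 5·12.6 = 63.
W^SO = (Σα)·G^SO − ½·5·(Σα)² = (5/2)·12.6² = 396.9.
Deadweight loss = W^SO − W^NE = 258.31.

258.31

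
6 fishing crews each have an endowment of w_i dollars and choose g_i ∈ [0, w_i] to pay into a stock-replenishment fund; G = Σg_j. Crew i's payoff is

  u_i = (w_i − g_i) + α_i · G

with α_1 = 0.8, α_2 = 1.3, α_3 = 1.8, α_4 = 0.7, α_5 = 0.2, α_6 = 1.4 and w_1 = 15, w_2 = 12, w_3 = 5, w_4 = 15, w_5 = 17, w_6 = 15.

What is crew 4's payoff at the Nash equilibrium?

37.4

∂u_i/∂g_i = α_i − 1, so crew i contributes w_i if α_i > 1, else 0.
α_i > 1 for i ∈ {2, 3, 6}; NE contributions (0, 12, 5, 0, 0, 15), G = 32.
u_4 = (15 − 0) + 0.7·32 = 37.4.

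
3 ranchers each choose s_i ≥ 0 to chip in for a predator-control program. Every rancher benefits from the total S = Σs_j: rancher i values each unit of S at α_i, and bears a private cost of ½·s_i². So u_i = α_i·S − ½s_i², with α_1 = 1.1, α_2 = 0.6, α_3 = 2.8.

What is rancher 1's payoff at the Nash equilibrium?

4.345

Rancher i's FOC: ∂u_i/∂s_i = α_i − s_i = 0, so s_i* = α_i.
NE contributions = (1.1, 0.6, 2.8); S = 4.5.
u_1 = α_1·S − ½·(s_1)² = 1.1·4.5 − ½·1.1² = 4.345.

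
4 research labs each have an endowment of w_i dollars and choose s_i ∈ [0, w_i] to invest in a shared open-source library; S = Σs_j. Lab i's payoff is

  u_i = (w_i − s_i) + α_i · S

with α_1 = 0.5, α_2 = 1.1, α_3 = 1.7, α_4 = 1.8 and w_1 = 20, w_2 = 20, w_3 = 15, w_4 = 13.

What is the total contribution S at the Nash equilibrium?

48

∂u_i/∂s_i = α_i − 1, so lab i contributes w_i if α_i > 1, else 0.
α_i > 1 for i ∈ {2, 3, 4}; NE contributions (0, 20, 15, 13), S = 48.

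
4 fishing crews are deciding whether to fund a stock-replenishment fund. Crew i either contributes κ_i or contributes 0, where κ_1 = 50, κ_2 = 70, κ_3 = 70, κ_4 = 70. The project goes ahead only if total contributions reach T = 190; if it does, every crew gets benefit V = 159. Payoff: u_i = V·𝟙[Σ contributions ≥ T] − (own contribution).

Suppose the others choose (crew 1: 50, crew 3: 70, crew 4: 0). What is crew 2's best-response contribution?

Others' total = 120. Contributing 70 brings total to 190 ≥ 190: gain V − κ_2 = 89.
Best response: 70.

70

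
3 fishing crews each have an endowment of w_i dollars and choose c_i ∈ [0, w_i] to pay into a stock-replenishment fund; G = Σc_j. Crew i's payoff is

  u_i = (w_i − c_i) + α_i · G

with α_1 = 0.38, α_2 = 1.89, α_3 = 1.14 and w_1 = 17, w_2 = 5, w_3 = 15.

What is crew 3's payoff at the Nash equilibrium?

∂u_i/∂c_i = α_i − 1, so crew i contributes w_i if α_i > 1, else 0.
α_i > 1 for i ∈ {2, 3}; NE contributions (0, 5, 15), G = 20.
u_3 = (15 − 15) + 1.14·20 = 22.8.

22.8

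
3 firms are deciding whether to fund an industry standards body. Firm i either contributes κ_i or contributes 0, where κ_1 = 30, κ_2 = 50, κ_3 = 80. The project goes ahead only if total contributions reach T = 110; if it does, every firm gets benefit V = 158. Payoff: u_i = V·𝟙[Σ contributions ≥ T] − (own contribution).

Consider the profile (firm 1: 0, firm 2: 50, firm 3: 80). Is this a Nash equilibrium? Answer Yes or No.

Yes

Total = 130 ≥ 110: provided.
Firm 1 (pledges 0, payoff 158): pledging 30 → total 160, payoff 128. No gain.
Firm 2 (pledges 50, payoff 108): dropping to 0 → total 80, payoff 0. No gain.
Firm 3 (pledges 80, payoff 78): dropping to 0 → total 50, payoff 0. No gain.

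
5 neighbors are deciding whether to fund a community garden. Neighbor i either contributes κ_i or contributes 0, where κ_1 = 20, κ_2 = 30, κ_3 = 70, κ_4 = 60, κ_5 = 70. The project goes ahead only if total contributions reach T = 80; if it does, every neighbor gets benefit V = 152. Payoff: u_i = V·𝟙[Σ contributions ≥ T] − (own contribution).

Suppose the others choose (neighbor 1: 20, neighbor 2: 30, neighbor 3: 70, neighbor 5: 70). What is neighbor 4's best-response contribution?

Others' total = 190 ≥ 80; contributing adds cost 60 for no extra benefit.
Best response: 0.

0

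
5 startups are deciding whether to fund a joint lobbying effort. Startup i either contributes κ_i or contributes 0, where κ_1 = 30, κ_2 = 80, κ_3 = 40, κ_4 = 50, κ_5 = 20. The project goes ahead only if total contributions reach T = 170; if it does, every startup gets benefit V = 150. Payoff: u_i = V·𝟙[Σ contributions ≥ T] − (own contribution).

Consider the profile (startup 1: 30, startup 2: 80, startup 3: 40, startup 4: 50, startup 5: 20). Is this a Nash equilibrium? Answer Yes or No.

No

Total = 220 ≥ 170: provided.
Startup 1 (pledges 30, payoff 120): dropping to 0 → total 190, payoff 150. Profitable deviation.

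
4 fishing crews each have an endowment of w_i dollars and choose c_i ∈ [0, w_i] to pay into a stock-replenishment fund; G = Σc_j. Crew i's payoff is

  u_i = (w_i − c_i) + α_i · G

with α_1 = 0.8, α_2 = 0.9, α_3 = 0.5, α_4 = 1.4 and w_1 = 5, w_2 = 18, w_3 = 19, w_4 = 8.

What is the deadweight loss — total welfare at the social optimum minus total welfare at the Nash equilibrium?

109.2

∂u_i/∂c_i = α_i − 1, so crew i contributes w_i if α_i > 1, else 0.
α_i > 1 for i ∈ {4}; NE contributions (0, 0, 0, 8), G = 8.
W^NE = Σw_i − G^NE + (Σα_i)·G^NE = 50 + 2.6·8 = 70.8.
Planner: ∂(Σu_j)/∂c_i = Σα_j − 1 = 2.6 > 0, so everyone contributes w_i; G^SO = 50, W^SO = 50 + 2.6·50 = 180.
Deadweight loss = 109.2.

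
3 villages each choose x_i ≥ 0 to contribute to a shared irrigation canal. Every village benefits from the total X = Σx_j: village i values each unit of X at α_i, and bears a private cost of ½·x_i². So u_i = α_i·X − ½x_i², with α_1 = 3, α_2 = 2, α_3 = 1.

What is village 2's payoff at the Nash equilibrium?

10

Village i's FOC: ∂u_i/∂x_i = α_i − x_i = 0, so x_i* = α_i.
NE contributions = (3, 2, 1); X = 6.
u_2 = α_2·X − ½·(x_2)² = 2·6 − ½·2² = 10.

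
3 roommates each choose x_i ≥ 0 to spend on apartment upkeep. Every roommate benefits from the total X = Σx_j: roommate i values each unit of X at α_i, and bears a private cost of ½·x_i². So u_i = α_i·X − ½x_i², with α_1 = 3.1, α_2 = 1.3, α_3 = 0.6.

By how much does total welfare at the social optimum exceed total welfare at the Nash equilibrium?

Roommate i's FOC: ∂u_i/∂x_i = α_i − x_i = 0, so x_i* = α_i.
NE contributions = (3.1, 1.3, 0.6); X = 5.
W^NE = (Σα)·X − ½Σα_i² = 5² − ½·11.66 = 19.17.
Planner sets x_i = Σα_j = 5 for every i, so X^SO = 3·5 = 15.
W^SO = (Σα)·X^SO − ½·3·(Σα)² = (3/2)·5² = 37.5.
Deadweight loss = W^SO − W^NE = 18.33.

18.33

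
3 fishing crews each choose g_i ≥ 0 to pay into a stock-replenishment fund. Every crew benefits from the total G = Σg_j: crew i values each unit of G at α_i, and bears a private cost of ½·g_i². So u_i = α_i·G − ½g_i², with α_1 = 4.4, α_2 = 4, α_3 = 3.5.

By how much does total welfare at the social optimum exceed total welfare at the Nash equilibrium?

94.61

Crew i's FOC: ∂u_i/∂g_i = α_i − g_i = 0, so g_i* = α_i.
NE contributions = (4.4, 4, 3.5); G = 11.9.
W^NE = (Σα)·G − ½Σα_i² = 11.9² − ½·47.61 = 117.805.
Planner sets g_i = Σα_j = 11.9 for every i, so G^SO = 3·11.9 = 35.7.
W^SO = (Σα)·G^SO − ½·3·(Σα)² = (3/2)·11.9² = 212.415.
Deadweight loss = W^SO − W^NE = 94.61.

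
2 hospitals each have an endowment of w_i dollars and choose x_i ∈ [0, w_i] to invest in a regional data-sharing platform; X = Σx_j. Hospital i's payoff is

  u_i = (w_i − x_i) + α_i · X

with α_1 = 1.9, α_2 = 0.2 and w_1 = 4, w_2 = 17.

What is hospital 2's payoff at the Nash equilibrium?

∂u_i/∂x_i = α_i − 1, so hospital i contributes w_i if α_i > 1, else 0.
α_i > 1 for i ∈ {1}; NE contributions (4, 0), X = 4.
u_2 = (17 − 0) + 0.2·4 = 17.8.

17.8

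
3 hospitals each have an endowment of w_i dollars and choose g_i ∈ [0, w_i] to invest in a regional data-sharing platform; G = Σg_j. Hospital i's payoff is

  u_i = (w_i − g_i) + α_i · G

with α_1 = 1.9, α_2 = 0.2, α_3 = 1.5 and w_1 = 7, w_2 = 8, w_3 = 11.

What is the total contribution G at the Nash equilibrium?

18

∂u_i/∂g_i = α_i − 1, so hospital i contributes w_i if α_i > 1, else 0.
α_i > 1 for i ∈ {1, 3}; NE contributions (7, 0, 11), G = 18.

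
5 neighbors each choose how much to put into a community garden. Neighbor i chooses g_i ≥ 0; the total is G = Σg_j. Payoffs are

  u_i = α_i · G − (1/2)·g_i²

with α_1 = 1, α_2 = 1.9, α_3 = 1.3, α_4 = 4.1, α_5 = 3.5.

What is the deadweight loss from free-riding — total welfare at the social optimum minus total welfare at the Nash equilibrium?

226.54

Neighbor i's FOC: ∂u_i/∂g_i = α_i − g_i = 0, so g_i* = α_i.
NE contributions = (1, 1.9, 1.3, 4.1, 3.5); G = 11.8.
W^NE = (Σα)·G − ½Σα_i² = 11.8² − ½·35.36 = 121.56.
Planner sets g_i = Σα_j = 11.8 for every i, so G^SO = 5·11.8 = 59.
W^SO = (Σα)·G^SO − ½·5·(Σα)² = (5/2)·11.8² = 348.1.
Deadweight loss = W^SO − W^NE = 226.54.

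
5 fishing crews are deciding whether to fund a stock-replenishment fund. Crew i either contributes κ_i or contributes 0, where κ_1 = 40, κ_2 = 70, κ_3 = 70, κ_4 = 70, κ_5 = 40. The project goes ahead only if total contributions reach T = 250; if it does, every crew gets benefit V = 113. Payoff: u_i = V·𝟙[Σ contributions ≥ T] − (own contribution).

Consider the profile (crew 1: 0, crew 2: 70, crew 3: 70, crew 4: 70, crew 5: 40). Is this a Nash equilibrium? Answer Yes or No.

Total = 250 ≥ 250: provided.
Crew 1 (pledges 0, payoff 113): pledging 40 → total 290, payoff 73. No gain.
Crew 2 (pledges 70, payoff 43): dropping to 0 → total 180, payoff 0. No gain.
Crew 3 (pledges 70, payoff 43): dropping to 0 → total 180, payoff 0. No gain.
Crew 4 (pledges 70, payoff 43): dropping to 0 → total 180, payoff 0. No gain.
Crew 5 (pledges 40, payoff 73): dropping to 0 → total 210, payoff 0. No gain.

Yes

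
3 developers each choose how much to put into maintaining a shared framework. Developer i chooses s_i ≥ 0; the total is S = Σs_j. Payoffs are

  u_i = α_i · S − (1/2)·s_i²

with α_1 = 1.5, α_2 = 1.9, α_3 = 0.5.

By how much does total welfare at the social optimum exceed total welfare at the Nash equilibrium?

10.66

Developer i's FOC: ∂u_i/∂s_i = α_i − s_i = 0, so s_i* = α_i.
NE contributions = (1.5, 1.9, 0.5); S = 3.9.
W^NE = (Σα)·S − ½Σα_i² = 3.9² − ½·6.11 = 12.155.
Planner sets s_i = Σα_j = 3.9 for every i, so S^SO = 3·3.9 = 11.7.
W^SO = (Σα)·S^SO − ½·3·(Σα)² = (3/2)·3.9² = 22.815.
Deadweight loss = W^SO − W^NE = 10.66.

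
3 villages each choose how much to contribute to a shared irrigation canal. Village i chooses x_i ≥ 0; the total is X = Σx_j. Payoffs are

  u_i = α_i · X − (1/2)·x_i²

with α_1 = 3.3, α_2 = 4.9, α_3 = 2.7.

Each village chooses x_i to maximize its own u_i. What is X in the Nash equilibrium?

Village i's FOC: ∂u_i/∂x_i = α_i − x_i = 0, so x_i* = α_i.
NE contributions = (3.3, 4.9, 2.7); X = 10.9.

10.9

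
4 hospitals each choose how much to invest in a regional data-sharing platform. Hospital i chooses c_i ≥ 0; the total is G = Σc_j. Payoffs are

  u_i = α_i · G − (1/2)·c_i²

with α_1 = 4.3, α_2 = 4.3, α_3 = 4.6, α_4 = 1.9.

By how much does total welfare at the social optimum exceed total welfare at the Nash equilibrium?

258.885

Hospital i's FOC: ∂u_i/∂c_i = α_i − c_i = 0, so c_i* = α_i.
NE contributions = (4.3, 4.3, 4.6, 1.9); G = 15.1.
W^NE = (Σα)·G − ½Σα_i² = 15.1² − ½·61.75 = 197.135.
Planner sets c_i = Σα_j = 15.1 for every i, so G^SO = 4·15.1 = 60.4.
W^SO = (Σα)·G^SO − ½·4·(Σα)² = (4/2)·15.1² = 456.02.
Deadweight loss = W^SO − W^NE = 258.885.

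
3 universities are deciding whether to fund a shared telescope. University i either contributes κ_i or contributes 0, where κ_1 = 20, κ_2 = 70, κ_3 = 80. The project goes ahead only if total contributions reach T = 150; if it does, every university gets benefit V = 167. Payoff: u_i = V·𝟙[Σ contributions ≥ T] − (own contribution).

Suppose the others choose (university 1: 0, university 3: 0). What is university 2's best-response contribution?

Others' total = 0. Even contributing 70 gives 70 < 150: no benefit either way.
Best response: 0.

0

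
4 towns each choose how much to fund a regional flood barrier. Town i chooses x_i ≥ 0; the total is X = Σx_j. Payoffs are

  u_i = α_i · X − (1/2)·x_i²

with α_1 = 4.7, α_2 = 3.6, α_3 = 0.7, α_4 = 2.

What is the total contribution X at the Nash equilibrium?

11

Town i's FOC: ∂u_i/∂x_i = α_i − x_i = 0, so x_i* = α_i.
NE contributions = (4.7, 3.6, 0.7, 2); X = 11.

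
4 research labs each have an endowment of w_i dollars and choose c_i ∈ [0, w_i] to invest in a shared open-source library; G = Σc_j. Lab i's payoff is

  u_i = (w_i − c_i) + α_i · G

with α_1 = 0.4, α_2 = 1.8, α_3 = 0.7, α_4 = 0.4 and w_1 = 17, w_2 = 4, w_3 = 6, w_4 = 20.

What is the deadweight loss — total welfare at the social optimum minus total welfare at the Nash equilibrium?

98.9

∂u_i/∂c_i = α_i − 1, so lab i contributes w_i if α_i > 1, else 0.
α_i > 1 for i ∈ {2}; NE contributions (0, 4, 0, 0), G = 4.
W^NE = Σw_i − G^NE + (Σα_i)·G^NE = 47 + 2.3·4 = 56.2.
Planner: ∂(Σu_j)/∂c_i = Σα_j − 1 = 2.3 > 0, so everyone contributes w_i; G^SO = 47, W^SO = 47 + 2.3·47 = 155.1.
Deadweight loss = 98.9.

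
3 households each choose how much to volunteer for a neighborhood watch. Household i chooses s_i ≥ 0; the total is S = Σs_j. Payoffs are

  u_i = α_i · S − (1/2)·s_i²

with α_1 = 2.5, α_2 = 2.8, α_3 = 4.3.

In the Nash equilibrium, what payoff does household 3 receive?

Household i's FOC: ∂u_i/∂s_i = α_i − s_i = 0, so s_i* = α_i.
NE contributions = (2.5, 2.8, 4.3); S = 9.6.
u_3 = α_3·S − ½·(s_3)² = 4.3·9.6 − ½·4.3² = 32.035.

32.035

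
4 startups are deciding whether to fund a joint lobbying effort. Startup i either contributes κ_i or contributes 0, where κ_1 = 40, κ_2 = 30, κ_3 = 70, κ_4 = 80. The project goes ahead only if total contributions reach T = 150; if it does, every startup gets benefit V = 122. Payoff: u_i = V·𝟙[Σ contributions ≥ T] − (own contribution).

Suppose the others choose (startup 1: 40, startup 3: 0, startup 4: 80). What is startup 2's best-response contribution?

30

Others' total = 120. Contributing 30 brings total to 150 ≥ 150: gain V − κ_2 = 92.
Best response: 30.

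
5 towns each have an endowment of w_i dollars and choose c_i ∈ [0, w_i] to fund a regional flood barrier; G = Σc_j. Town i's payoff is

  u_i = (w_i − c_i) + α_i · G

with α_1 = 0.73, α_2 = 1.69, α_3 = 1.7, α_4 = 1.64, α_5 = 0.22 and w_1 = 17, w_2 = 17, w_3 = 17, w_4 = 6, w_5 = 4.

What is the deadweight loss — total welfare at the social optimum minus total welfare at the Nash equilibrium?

104.58

∂u_i/∂c_i = α_i − 1, so town i contributes w_i if α_i > 1, else 0.
α_i > 1 for i ∈ {2, 3, 4}; NE contributions (0, 17, 17, 6, 0), G = 40.
W^NE = Σw_i − G^NE + (Σα_i)·G^NE = 61 + 4.98·40 = 260.2.
Planner: ∂(Σu_j)/∂c_i = Σα_j − 1 = 4.98 > 0, so everyone contributes w_i; G^SO = 61, W^SO = 61 + 4.98·61 = 364.78.
Deadweight loss = 104.58.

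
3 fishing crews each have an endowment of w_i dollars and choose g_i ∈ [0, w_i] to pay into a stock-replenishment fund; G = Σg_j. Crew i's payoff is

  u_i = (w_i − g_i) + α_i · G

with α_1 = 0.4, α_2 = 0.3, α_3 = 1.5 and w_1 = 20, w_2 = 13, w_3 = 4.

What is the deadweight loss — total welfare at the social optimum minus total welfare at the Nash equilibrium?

∂u_i/∂g_i = α_i − 1, so crew i contributes w_i if α_i > 1, else 0.
α_i > 1 for i ∈ {3}; NE contributions (0, 0, 4), G = 4.
W^NE = Σw_i − G^NE + (Σα_i)·G^NE = 37 + 1.2·4 = 41.8.
Planner: ∂(Σu_j)/∂g_i = Σα_j − 1 = 1.2 > 0, so everyone contributes w_i; G^SO = 37, W^SO = 37 + 1.2·37 = 81.4.
Deadweight loss = 39.6.

39.6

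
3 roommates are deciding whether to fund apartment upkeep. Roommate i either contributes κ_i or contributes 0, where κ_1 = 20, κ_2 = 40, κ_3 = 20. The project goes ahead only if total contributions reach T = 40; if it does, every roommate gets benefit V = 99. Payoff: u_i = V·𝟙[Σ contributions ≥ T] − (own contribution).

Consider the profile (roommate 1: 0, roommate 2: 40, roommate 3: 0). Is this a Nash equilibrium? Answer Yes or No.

Total = 40 ≥ 40: provided.
Roommate 1 (pledges 0, payoff 99): pledging 20 → total 60, payoff 79. No gain.
Roommate 2 (pledges 40, payoff 59): dropping to 0 → total 0, payoff 0. No gain.
Roommate 3 (pledges 0, payoff 99): pledging 20 → total 60, payoff 79. No gain.

Yes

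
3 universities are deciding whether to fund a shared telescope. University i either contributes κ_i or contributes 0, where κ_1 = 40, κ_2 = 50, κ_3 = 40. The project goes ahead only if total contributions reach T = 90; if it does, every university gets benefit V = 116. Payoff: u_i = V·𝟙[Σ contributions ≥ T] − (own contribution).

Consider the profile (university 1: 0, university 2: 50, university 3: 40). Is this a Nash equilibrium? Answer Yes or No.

Total = 90 ≥ 90: provided.
University 1 (pledges 0, payoff 116): pledging 40 → total 130, payoff 76. No gain.
University 2 (pledges 50, payoff 66): dropping to 0 → total 40, payoff 0. No gain.
University 3 (pledges 40, payoff 76): dropping to 0 → total 50, payoff 0. No gain.

Yes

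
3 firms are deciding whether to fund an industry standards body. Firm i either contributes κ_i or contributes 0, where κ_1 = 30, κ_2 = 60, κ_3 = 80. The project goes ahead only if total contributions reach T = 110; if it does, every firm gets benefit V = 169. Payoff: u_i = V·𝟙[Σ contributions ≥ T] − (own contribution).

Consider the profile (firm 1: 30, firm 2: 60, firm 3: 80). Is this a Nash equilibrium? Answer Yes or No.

Total = 170 ≥ 110: provided.
Firm 1 (pledges 30, payoff 139): dropping to 0 → total 140, payoff 169. Profitable deviation.

No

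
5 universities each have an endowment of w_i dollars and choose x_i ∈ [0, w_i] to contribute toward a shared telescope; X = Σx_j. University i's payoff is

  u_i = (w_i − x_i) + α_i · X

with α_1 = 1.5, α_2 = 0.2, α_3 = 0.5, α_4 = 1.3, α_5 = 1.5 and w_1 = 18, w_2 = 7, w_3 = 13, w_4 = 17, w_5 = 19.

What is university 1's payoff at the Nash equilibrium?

81

∂u_i/∂x_i = α_i − 1, so university i contributes w_i if α_i > 1, else 0.
α_i > 1 for i ∈ {1, 4, 5}; NE contributions (18, 0, 0, 17, 19), X = 54.
u_1 = (18 − 18) + 1.5·54 = 81.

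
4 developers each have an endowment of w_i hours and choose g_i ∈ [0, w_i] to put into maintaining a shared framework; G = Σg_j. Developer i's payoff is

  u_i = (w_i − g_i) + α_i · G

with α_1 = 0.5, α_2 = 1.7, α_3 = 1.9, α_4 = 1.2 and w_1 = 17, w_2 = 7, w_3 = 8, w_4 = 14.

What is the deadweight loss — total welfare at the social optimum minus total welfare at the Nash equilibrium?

∂u_i/∂g_i = α_i − 1, so developer i contributes w_i if α_i > 1, else 0.
α_i > 1 for i ∈ {2, 3, 4}; NE contributions (0, 7, 8, 14), G = 29.
W^NE = Σw_i − G^NE + (Σα_i)·G^NE = 46 + 4.3·29 = 170.7.
Planner: ∂(Σu_j)/∂g_i = Σα_j − 1 = 4.3 > 0, so everyone contributes w_i; G^SO = 46, W^SO = 46 + 4.3·46 = 243.8.
Deadweight loss = 73.1.

73.1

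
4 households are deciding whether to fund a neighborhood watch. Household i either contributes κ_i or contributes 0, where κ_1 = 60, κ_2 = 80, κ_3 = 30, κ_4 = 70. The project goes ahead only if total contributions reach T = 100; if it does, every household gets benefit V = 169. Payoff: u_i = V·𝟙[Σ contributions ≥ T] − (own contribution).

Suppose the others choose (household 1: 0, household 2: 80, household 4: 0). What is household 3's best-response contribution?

Others' total = 80. Contributing 30 brings total to 110 ≥ 100: gain V − κ_3 = 139.
Best response: 30.

30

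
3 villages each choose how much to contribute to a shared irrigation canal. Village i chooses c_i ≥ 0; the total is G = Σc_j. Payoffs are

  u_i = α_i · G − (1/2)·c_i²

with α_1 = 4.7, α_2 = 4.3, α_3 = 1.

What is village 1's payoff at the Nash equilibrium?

Village i's FOC: ∂u_i/∂c_i = α_i − c_i = 0, so c_i* = α_i.
NE contributions = (4.7, 4.3, 1); G = 10.
u_1 = α_1·G − ½·(c_1)² = 4.7·10 − ½·4.7² = 35.955.

35.955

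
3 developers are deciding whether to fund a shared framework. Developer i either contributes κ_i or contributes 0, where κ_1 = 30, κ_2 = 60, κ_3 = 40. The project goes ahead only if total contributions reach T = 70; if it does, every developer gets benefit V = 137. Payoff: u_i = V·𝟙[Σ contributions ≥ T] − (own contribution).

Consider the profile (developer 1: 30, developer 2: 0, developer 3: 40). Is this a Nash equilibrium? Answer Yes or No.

Yes

Total = 70 ≥ 70: provided.
Developer 1 (pledges 30, payoff 107): dropping to 0 → total 40, payoff 0. No gain.
Developer 2 (pledges 0, payoff 137): pledging 60 → total 130, payoff 77. No gain.
Developer 3 (pledges 40, payoff 97): dropping to 0 → total 30, payoff 0. No gain.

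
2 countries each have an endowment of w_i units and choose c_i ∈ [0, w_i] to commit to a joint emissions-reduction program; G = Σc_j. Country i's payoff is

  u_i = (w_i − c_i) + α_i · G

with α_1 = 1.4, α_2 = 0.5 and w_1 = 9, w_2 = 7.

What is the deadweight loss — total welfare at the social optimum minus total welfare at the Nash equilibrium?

6.3

∂u_i/∂c_i = α_i − 1, so country i contributes w_i if α_i > 1, else 0.
α_i > 1 for i ∈ {1}; NE contributions (9, 0), G = 9.
W^NE = Σw_i − G^NE + (Σα_i)·G^NE = 16 + 0.9·9 = 24.1.
Planner: ∂(Σu_j)/∂c_i = Σα_j − 1 = 0.9 > 0, so everyone contributes w_i; G^SO = 16, W^SO = 16 + 0.9·16 = 30.4.
Deadweight loss = 6.3.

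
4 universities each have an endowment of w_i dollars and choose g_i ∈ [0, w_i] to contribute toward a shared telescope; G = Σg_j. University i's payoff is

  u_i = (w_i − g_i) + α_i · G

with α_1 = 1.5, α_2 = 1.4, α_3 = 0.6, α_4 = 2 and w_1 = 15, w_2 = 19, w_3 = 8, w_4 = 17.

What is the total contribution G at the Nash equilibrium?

∂u_i/∂g_i = α_i − 1, so university i contributes w_i if α_i > 1, else 0.
α_i > 1 for i ∈ {1, 2, 4}; NE contributions (15, 19, 0, 17), G = 51.

51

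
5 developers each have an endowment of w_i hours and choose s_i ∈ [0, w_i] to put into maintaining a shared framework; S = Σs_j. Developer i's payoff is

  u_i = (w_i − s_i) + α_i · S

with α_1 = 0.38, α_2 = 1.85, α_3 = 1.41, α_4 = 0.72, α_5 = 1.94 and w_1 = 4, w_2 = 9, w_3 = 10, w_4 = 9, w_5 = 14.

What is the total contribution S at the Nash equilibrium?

∂u_i/∂s_i = α_i − 1, so developer i contributes w_i if α_i > 1, else 0.
α_i > 1 for i ∈ {2, 3, 5}; NE contributions (0, 9, 10, 0, 14), S = 33.

33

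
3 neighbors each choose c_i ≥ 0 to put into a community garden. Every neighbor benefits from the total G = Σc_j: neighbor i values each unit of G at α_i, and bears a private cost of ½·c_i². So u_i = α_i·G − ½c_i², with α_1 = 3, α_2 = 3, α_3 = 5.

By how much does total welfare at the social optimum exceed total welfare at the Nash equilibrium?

Neighbor i's FOC: ∂u_i/∂c_i = α_i − c_i = 0, so c_i* = α_i.
NE contributions = (3, 3, 5); G = 11.
W^NE = (Σα)·G − ½Σα_i² = 11² − ½·43 = 99.5.
Planner sets c_i = Σα_j = 11 for every i, so G^SO = 3·11 = 33.
W^SO = (Σα)·G^SO − ½·3·(Σα)² = (3/2)·11² = 181.5.
Deadweight loss = W^SO − W^NE = 82.

82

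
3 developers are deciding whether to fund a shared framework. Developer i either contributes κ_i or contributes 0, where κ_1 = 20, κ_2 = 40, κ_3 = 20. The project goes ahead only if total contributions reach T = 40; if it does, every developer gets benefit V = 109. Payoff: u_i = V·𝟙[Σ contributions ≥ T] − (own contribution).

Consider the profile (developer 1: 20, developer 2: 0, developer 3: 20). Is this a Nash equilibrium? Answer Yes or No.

Yes

Total = 40 ≥ 40: provided.
Developer 1 (pledges 20, payoff 89): dropping to 0 → total 20, payoff 0. No gain.
Developer 2 (pledges 0, payoff 109): pledging 40 → total 80, payoff 69. No gain.
Developer 3 (pledges 20, payoff 89): dropping to 0 → total 20, payoff 0. No gain.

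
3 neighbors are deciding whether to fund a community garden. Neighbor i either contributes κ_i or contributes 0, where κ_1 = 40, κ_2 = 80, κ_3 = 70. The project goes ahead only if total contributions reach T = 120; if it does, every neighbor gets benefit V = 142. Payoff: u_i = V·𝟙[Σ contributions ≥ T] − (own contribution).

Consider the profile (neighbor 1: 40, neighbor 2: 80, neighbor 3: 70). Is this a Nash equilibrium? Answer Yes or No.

Total = 190 ≥ 120: provided.
Neighbor 1 (pledges 40, payoff 102): dropping to 0 → total 150, payoff 142. Profitable deviation.

No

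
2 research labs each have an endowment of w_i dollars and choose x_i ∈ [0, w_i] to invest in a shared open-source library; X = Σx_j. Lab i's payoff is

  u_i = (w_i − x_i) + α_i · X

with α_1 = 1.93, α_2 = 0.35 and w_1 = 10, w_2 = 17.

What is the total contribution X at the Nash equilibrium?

∂u_i/∂x_i = α_i − 1, so lab i contributes w_i if α_i > 1, else 0.
α_i > 1 for i ∈ {1}; NE contributions (10, 0), X = 10.

10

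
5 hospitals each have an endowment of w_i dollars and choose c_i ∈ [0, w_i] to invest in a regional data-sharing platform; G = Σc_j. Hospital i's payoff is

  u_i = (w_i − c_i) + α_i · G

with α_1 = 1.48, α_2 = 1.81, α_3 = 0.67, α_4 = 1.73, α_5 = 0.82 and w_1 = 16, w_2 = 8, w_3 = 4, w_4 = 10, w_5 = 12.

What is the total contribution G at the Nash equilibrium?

34

∂u_i/∂c_i = α_i − 1, so hospital i contributes w_i if α_i > 1, else 0.
α_i > 1 for i ∈ {1, 2, 4}; NE contributions (16, 8, 0, 10, 0), G = 34.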